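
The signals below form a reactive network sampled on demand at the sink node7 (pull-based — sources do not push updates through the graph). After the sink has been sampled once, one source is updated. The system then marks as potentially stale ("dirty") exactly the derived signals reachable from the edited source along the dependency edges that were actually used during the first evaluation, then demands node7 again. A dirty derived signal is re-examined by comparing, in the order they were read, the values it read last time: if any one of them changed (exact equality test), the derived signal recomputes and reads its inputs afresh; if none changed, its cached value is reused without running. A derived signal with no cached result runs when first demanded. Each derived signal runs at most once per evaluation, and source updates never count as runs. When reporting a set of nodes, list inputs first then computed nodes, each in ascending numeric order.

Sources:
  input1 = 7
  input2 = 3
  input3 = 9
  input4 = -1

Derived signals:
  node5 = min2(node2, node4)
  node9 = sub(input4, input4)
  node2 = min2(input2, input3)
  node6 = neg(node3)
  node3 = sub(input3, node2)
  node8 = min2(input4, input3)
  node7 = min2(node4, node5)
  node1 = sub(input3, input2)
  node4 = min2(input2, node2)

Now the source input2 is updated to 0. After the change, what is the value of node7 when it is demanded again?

Initial pass — values computed on the first demand:
  node2 = min2(3, 9) = 3
  node4 = min2(3, 3) = 3
  node5 = min2(3, 3) = 3
  node7 = min2(3, 3) = 3

Second demand — change propagation:
  node2: re-runs because input2 3->0; new result 0.
  node4: re-runs because input2 3->0; node2 3->0; new result 0.
  node5: re-runs because node2 3->0; node4 3->0; new result 0.
  node7: re-runs because node4 3->0; node5 3->0; new result 0.

node7 now evaluates to 0.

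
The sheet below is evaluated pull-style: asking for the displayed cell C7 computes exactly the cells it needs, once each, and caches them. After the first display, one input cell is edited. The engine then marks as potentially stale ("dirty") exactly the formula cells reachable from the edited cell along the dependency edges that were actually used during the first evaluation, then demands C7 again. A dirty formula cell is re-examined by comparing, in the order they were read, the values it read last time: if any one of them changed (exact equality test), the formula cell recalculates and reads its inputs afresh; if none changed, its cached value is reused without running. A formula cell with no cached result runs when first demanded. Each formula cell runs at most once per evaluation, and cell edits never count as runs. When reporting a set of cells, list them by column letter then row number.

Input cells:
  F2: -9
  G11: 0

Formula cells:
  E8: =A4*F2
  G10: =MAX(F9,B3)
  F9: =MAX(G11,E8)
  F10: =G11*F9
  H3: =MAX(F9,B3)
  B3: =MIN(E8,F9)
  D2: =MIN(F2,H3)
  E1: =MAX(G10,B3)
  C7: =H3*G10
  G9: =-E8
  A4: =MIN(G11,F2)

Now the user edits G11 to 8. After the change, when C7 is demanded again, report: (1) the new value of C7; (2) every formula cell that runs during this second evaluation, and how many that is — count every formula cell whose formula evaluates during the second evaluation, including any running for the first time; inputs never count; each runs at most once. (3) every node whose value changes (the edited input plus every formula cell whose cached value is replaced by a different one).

Demanding C7 again yields 6561.
2 formula cells run: A4, F9.
The nodes whose values change: G11.
Note where the cutoff bites: E8 is checked, finds nothing changed, and keeps its cache.

First demand of the output computes:
  A4 = MIN(0, -9) = -9
  E8 = -9 * -9 = 81
  F9 = MAX(0, 81) = 81
  B3 = MIN(81, 81) = 81
  G10 = MAX(81, 81) = 81
  H3 = MAX(81, 81) = 81
  C7 = 81 * 81 = 6561

After the edit, cleaning proceeds:
  A4: a read changed (G11 0->8) — executes, giving -9 — identical to its old value.
  E8: dirty, but its reads are unchanged (A4 unchanged, F2 unchanged); cached 81 stands.
  F9: a read changed (G11 0->8) — executes, giving 81 — identical to its old value.
  B3: dirty, but its reads are unchanged (E8 unchanged, F9 unchanged); cached 81 stands.
  G10: dirty, but its reads are unchanged (F9 unchanged, B3 unchanged); cached 81 stands.
  H3: dirty, but its reads are unchanged (F9 unchanged, B3 unchanged); cached 81 stands.
  C7: dirty, but its reads are unchanged (H3 unchanged, G10 unchanged); cached 6561 stands.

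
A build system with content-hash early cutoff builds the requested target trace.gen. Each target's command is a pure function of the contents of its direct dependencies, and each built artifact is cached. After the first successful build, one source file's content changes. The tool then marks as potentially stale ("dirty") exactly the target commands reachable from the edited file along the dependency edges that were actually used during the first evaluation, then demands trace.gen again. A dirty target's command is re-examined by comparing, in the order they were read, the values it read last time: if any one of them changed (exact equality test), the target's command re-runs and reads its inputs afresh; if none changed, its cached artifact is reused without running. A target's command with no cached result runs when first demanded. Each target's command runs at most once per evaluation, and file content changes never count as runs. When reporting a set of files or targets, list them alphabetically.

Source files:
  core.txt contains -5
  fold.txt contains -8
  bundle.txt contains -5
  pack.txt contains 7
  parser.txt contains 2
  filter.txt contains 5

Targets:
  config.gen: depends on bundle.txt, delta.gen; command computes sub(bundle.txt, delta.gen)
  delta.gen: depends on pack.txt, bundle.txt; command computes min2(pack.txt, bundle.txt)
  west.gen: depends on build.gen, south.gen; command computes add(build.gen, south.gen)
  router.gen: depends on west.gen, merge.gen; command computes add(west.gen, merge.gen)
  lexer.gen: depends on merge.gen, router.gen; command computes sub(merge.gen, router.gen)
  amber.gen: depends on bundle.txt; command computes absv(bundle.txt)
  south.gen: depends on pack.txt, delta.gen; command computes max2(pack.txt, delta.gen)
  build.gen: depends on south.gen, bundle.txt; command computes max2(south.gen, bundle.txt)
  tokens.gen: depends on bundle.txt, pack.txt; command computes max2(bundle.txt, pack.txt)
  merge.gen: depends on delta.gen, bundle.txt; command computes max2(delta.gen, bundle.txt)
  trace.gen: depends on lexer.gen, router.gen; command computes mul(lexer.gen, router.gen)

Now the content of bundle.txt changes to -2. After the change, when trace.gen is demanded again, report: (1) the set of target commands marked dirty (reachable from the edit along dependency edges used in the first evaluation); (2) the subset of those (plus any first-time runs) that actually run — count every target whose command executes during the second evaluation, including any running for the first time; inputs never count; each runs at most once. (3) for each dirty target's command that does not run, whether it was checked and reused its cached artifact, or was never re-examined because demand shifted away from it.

Marked dirty: build.gen, delta.gen, lexer.gen, merge.gen, router.gen, south.gen, trace.gen, west.gen.
Target commands that run: build.gen, delta.gen, lexer.gen, merge.gen, router.gen, south.gen, trace.gen — 7 in total.
Checked but reused from cache: west.gen.
Key observation: the cutoff stops propagation at west.gen — its inputs' values are unchanged, so it reuses its cache.

First evaluation (everything demanded from the output):
  delta.gen = min2(7, -5) = -5
  merge.gen = max2(-5, -5) = -5
  south.gen = max2(7, -5) = 7
  build.gen = max2(7, -5) = 7
  west.gen = add(7, 7) = 14
  router.gen = add(14, -5) = 9
  lexer.gen = sub(-5, 9) = -14
  trace.gen = mul(-14, 9) = -126

Propagation after the edit:
  delta.gen: runs — bundle.txt -5->-2; result -2.
  merge.gen: runs — delta.gen -5->-2; bundle.txt -5->-2; result -2.
  south.gen: runs — delta.gen -5->-2; result 7 (same value as before).
  build.gen: runs — bundle.txt -5->-2; result 7 (same value as before).
  west.gen: checked — values it read are unchanged (build.gen unchanged, south.gen unchanged); reused cached 14 without running.
  router.gen: runs — merge.gen -5->-2; result 12.
  lexer.gen: runs — merge.gen -5->-2; router.gen 9->12; result -14 (same value as before).
  trace.gen: runs — router.gen 9->12; result -168.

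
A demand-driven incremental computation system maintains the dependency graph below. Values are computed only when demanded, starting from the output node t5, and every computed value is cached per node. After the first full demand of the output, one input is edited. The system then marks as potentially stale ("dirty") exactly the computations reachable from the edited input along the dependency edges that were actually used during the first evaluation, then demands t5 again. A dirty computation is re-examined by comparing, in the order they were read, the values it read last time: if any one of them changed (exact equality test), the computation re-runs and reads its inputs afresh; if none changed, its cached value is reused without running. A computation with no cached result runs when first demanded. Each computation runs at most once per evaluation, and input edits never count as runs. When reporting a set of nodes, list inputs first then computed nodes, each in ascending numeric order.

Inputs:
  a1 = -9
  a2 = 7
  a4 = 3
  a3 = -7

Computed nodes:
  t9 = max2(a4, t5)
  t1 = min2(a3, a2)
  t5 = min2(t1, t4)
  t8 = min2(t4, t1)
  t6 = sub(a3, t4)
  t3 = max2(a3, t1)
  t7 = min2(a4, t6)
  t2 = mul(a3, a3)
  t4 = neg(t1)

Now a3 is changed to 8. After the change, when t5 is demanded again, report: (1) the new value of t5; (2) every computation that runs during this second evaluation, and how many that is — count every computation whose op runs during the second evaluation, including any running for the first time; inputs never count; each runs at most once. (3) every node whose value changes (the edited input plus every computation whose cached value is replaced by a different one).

First evaluation (everything demanded from the output):
  t1 = min2(-7, 7) = -7
  t4 = neg(-7) = 7
  t5 = min2(-7, 7) = -7

Propagation after the edit:
  t1: runs — a3 -7->8; result 7.
  t4: runs — t1 -7->7; result -7.
  t5: runs — t1 -7->7; t4 7->-7; result -7 (same value as before).

New value of t5: -7.
Computations that run: t1, t4, t5 — 3 in total.
Values that change: a3, t1, t4.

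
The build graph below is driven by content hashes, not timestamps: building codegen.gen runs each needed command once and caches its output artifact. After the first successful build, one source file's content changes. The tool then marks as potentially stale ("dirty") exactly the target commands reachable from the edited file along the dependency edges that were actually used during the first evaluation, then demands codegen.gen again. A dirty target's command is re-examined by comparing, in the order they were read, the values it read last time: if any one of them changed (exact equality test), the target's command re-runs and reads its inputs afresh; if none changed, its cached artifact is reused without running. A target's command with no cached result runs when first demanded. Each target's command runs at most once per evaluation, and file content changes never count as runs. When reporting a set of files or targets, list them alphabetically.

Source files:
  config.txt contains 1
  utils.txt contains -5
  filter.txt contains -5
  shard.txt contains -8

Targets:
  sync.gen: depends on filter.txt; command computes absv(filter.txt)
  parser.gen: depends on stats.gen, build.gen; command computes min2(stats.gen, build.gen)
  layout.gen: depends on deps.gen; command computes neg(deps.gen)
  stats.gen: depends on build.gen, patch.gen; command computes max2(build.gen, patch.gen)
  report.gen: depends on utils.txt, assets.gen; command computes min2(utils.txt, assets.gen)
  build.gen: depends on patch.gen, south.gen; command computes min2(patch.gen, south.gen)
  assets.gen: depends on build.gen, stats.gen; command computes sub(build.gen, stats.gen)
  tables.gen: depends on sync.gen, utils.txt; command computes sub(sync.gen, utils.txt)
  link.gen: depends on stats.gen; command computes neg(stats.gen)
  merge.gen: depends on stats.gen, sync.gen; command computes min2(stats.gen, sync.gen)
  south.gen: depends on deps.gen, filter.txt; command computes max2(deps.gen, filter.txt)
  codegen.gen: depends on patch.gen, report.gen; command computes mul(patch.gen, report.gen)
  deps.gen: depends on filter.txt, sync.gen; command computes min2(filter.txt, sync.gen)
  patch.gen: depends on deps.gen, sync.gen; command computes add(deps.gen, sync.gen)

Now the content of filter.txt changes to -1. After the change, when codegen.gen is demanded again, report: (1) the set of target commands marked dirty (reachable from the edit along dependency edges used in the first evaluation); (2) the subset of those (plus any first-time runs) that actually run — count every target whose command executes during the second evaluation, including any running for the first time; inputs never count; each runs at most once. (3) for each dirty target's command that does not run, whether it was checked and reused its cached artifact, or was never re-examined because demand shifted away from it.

Initial pass — values computed on the first demand:
  sync.gen = absv(-5) = 5
  deps.gen = min2(-5, 5) = -5
  patch.gen = add(-5, 5) = 0
  south.gen = max2(-5, -5) = -5
  build.gen = min2(0, -5) = -5
  stats.gen = max2(-5, 0) = 0
  assets.gen = sub(-5, 0) = -5
  report.gen = min2(-5, -5) = -5
  codegen.gen = mul(0, -5) = 0

Second demand — change propagation:
  sync.gen: re-runs because filter.txt -5->-1; new result 1.
  deps.gen: re-runs because filter.txt -5->-1; sync.gen 5->1; new result -1.
  patch.gen: re-runs because deps.gen -5->-1; sync.gen 5->1; new result 0 (unchanged).
  south.gen: re-runs because deps.gen -5->-1; filter.txt -5->-1; new result -1.
  build.gen: re-runs because south.gen -5->-1; new result -1.
  stats.gen: re-runs because build.gen -5->-1; new result 0 (unchanged).
  assets.gen: re-runs because build.gen -5->-1; new result -1.
  report.gen: re-runs because assets.gen -5->-1; new result -5 (unchanged).
  codegen.gen: re-examined; everything it read last time is the same (patch.gen unchanged, report.gen unchanged) — cache 0 kept, no run.

The important point: at codegen.gen every value read last time is unchanged, so the dirty flag clears without a run.

Dirty set: assets.gen, build.gen, codegen.gen, deps.gen, patch.gen, report.gen, south.gen, stats.gen, sync.gen.
Run set: assets.gen, build.gen, deps.gen, patch.gen, report.gen, south.gen, stats.gen, sync.gen (8 run).
Re-examined without running (cache reused): codegen.gen.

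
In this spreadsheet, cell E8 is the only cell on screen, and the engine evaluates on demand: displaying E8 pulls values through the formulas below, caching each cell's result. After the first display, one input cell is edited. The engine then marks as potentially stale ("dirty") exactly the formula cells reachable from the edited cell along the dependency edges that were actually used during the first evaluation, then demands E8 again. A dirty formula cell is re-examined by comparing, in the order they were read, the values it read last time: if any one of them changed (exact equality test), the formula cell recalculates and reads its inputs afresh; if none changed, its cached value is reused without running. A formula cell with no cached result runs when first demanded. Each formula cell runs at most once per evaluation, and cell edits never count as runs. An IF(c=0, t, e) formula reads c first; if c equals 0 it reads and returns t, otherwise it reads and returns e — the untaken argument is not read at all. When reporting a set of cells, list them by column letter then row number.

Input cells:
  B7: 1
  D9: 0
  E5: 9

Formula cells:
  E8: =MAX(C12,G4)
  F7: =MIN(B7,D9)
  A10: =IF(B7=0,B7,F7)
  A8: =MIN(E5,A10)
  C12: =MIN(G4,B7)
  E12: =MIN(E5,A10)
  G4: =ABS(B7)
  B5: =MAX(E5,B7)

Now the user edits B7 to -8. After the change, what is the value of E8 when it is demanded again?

E8 now evaluates to 8.

Initial pass — values computed on the first demand:
  G4 = ABS(1) = 1
  C12 = MIN(1, 1) = 1
  E8 = MAX(1, 1) = 1

Second demand — change propagation:
  G4: re-runs because B7 1->-8; new result 8.
  C12: re-runs because G4 1->8; B7 1->-8; new result -8.
  E8: re-runs because C12 1->-8; G4 1->8; new result 8.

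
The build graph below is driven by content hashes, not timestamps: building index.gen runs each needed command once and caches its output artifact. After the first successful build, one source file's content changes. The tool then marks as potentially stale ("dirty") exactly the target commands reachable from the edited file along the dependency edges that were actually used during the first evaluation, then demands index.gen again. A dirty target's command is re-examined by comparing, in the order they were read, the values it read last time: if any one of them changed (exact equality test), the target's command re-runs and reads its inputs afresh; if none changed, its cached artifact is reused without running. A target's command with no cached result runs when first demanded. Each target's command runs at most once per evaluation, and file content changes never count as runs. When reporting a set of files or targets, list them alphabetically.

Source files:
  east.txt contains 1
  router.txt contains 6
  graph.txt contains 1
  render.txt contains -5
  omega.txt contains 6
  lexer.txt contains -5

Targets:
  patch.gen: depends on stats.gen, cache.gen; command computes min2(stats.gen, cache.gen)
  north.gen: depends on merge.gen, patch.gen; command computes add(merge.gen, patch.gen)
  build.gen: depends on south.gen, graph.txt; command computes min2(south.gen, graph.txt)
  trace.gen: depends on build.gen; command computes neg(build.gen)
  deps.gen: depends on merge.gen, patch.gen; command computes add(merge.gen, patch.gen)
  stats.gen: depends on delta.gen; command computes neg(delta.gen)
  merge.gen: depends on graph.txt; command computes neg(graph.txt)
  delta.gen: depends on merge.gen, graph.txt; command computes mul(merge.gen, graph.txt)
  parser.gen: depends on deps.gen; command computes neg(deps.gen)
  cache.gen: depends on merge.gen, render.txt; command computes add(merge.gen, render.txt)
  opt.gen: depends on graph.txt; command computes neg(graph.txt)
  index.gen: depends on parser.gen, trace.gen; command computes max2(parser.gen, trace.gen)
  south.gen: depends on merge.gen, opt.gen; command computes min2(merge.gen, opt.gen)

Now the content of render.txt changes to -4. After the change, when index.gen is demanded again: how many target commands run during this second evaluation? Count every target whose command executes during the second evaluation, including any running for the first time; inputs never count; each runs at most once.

Run set: cache.gen, deps.gen, index.gen, parser.gen, patch.gen (5 run).

Initial pass — values computed on the first demand:
  merge.gen = neg(1) = -1
  cache.gen = add(-1, -5) = -6
  delta.gen = mul(-1, 1) = -1
  opt.gen = neg(1) = -1
  south.gen = min2(-1, -1) = -1
  build.gen = min2(-1, 1) = -1
  stats.gen = neg(-1) = 1
  patch.gen = min2(1, -6) = -6
  deps.gen = add(-1, -6) = -7
  parser.gen = neg(-7) = 7
  trace.gen = neg(-1) = 1
  index.gen = max2(7, 1) = 7

Second demand — change propagation:
  cache.gen: re-runs because render.txt -5->-4; new result -5.
  patch.gen: re-runs because cache.gen -6->-5; new result -5.
  deps.gen: re-runs because patch.gen -6->-5; new result -6.
  parser.gen: re-runs because deps.gen -7->-6; new result 6.
  index.gen: re-runs because parser.gen 7->6; new result 6.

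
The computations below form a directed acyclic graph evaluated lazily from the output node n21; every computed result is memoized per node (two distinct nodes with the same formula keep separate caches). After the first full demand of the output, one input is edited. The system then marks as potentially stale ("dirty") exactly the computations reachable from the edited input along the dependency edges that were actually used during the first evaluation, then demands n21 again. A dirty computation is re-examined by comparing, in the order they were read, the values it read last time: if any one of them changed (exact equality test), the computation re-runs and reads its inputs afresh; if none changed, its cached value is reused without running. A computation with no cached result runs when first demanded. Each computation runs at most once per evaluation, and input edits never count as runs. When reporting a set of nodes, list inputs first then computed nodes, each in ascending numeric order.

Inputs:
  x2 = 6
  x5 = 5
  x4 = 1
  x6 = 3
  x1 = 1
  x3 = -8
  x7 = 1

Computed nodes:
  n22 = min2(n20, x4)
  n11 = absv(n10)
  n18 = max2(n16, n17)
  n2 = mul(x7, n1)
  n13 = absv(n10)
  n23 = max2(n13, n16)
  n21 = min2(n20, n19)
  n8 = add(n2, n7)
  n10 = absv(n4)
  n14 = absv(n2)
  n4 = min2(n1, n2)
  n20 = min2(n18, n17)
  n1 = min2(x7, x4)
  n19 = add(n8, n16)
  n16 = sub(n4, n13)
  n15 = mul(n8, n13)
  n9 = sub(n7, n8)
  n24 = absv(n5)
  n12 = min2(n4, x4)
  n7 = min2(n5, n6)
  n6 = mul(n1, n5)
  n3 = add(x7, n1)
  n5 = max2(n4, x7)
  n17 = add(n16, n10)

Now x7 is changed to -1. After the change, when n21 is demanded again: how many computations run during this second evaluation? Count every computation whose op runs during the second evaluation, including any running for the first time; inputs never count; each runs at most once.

First demand of the output computes:
  n1 = min2(1, 1) = 1
  n2 = mul(1, 1) = 1
  n4 = min2(1, 1) = 1
  n5 = max2(1, 1) = 1
  n6 = mul(1, 1) = 1
  n7 = min2(1, 1) = 1
  n8 = add(1, 1) = 2
  n10 = absv(1) = 1
  n13 = absv(1) = 1
  n16 = sub(1, 1) = 0
  n17 = add(0, 1) = 1
  n18 = max2(0, 1) = 1
  n19 = add(2, 0) = 2
  n20 = min2(1, 1) = 1
  n21 = min2(1, 2) = 1

After the edit, cleaning proceeds:
  n1: a read changed (x7 1->-1) — executes, giving -1.
  n2: a read changed (x7 1->-1; n1 1->-1) — executes, giving 1 — identical to its old value.
  n4: a read changed (n1 1->-1) — executes, giving -1.
  n5: a read changed (n4 1->-1; x7 1->-1) — executes, giving -1.
  n6: a read changed (n1 1->-1; n5 1->-1) — executes, giving 1 — identical to its old value.
  n7: a read changed (n5 1->-1) — executes, giving -1.
  n8: a read changed (n7 1->-1) — executes, giving 0.
  n10: a read changed (n4 1->-1) — executes, giving 1 — identical to its old value.
  n13: dirty, but its reads are unchanged (n10 unchanged); cached 1 stands.
  n16: a read changed (n4 1->-1) — executes, giving -2.
  n17: a read changed (n16 0->-2) — executes, giving -1.
  n18: a read changed (n16 0->-2; n17 1->-1) — executes, giving -1.
  n19: a read changed (n8 2->0; n16 0->-2) — executes, giving -2.
  n20: a read changed (n18 1->-1; n17 1->-1) — executes, giving -1.
  n21: a read changed (n20 1->-1; n19 2->-2) — executes, giving -2.

Note where the cutoff bites: n13 is checked, finds nothing changed, and keeps its cache.

14 computations run: n1, n2, n4, n5, n6, n7, n8, n10, n16, n17, n18, n19, n20, n21.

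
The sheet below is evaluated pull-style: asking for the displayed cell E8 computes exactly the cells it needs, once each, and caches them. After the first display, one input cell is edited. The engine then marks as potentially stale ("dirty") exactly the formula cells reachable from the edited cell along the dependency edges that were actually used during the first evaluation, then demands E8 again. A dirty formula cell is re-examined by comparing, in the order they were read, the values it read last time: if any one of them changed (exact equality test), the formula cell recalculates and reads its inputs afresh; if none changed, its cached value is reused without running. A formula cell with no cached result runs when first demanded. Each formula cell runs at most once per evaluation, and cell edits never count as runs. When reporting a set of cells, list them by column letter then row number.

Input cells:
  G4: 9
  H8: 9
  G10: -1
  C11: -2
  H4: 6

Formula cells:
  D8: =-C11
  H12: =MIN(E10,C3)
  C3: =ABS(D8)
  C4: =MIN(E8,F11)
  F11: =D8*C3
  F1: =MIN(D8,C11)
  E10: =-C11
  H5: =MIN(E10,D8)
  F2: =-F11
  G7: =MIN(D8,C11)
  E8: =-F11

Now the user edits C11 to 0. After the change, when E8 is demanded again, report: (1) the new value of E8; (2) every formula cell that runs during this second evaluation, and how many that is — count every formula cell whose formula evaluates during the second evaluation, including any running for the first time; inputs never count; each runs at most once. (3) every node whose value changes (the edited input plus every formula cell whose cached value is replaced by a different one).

Demanding E8 again yields 0.
4 formula cells run: C3, D8, E8, F11.
The nodes whose values change: C3, C11, D8, E8, F11.

First demand of the output computes:
  D8 = -(-2) = 2
  C3 = ABS(2) = 2
  F11 = 2 * 2 = 4
  E8 = -(4) = -4

After the edit, cleaning proceeds:
  D8: a read changed (C11 -2->0) — executes, giving 0.
  C3: a read changed (D8 2->0) — executes, giving 0.
  F11: a read changed (D8 2->0; C3 2->0) — executes, giving 0.
  E8: a read changed (F11 4->0) — executes, giving 0.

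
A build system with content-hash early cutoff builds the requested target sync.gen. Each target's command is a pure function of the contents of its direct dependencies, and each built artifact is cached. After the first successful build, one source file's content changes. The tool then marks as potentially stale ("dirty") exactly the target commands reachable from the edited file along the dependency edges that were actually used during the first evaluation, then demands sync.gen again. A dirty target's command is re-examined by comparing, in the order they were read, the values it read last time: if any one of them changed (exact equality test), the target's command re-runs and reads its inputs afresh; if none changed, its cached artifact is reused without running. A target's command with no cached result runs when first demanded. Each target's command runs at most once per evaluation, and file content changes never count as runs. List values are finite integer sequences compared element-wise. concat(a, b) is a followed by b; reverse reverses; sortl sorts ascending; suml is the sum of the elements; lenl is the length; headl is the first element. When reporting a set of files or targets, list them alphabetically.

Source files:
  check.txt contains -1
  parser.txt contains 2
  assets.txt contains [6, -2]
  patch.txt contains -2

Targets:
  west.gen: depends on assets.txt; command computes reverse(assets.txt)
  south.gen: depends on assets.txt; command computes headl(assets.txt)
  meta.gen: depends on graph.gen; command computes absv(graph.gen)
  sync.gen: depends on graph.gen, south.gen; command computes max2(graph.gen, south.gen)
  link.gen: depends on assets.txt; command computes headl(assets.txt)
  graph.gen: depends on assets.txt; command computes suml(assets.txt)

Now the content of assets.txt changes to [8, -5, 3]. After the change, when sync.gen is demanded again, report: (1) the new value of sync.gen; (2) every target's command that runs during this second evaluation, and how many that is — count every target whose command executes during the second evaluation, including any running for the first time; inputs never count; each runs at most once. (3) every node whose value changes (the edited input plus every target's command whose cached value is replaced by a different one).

New value of sync.gen: 8.
Target commands that run: graph.gen, south.gen, sync.gen — 3 in total.
Values that change: assets.txt, graph.gen, south.gen, sync.gen.

First evaluation (everything demanded from the output):
  graph.gen = suml([6, -2]) = 4
  south.gen = headl([6, -2]) = 6
  sync.gen = max2(4, 6) = 6

Propagation after the edit:
  graph.gen: runs — assets.txt [6, -2]->[8, -5, 3]; result 6.
  south.gen: runs — assets.txt [6, -2]->[8, -5, 3]; result 8.
  sync.gen: runs — graph.gen 4->6; south.gen 6->8; result 8.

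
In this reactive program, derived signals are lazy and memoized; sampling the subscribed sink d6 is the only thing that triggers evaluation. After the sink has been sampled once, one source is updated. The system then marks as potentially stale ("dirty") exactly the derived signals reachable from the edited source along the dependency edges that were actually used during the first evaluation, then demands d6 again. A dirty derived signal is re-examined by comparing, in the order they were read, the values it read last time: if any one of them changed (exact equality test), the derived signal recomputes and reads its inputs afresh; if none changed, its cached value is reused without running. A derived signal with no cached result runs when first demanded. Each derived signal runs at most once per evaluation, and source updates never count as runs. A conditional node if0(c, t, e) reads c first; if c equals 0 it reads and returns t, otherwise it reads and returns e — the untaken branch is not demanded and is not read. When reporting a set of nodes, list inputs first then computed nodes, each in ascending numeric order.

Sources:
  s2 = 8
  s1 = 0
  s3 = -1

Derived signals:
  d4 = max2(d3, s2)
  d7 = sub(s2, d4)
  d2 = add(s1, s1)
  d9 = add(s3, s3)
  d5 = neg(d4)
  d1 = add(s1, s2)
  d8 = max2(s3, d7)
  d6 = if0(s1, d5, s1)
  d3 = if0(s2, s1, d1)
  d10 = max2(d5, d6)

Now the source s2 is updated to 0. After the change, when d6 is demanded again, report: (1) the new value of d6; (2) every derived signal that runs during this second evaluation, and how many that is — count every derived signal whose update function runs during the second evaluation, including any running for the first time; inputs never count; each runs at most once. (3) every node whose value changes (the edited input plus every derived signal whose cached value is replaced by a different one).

Demanding d6 again yields 0.
4 derived signals run: d3, d4, d5, d6.
The nodes whose values change: s2, d3, d4, d5, d6.
Note the branch switch — demand abandons d1, which is never re-examined.

First demand of the output computes:
  d1 = add(0, 8) = 8
  d3 = if0(s2=8 -> else branch d1) = 8
  d4 = max2(8, 8) = 8
  d5 = neg(8) = -8
  d6 = if0(s1=0 -> then branch d5) = -8

After the edit, cleaning proceeds:
  d1: stays stale; no demand reaches it after the flip.
  d3: a read changed (s2 8->0) — executes, giving 0.
  d4: a read changed (d3 8->0; s2 8->0) — executes, giving 0.
  d5: a read changed (d4 8->0) — executes, giving 0.
  d6: a read changed (d5 -8->0) — executes, giving 0.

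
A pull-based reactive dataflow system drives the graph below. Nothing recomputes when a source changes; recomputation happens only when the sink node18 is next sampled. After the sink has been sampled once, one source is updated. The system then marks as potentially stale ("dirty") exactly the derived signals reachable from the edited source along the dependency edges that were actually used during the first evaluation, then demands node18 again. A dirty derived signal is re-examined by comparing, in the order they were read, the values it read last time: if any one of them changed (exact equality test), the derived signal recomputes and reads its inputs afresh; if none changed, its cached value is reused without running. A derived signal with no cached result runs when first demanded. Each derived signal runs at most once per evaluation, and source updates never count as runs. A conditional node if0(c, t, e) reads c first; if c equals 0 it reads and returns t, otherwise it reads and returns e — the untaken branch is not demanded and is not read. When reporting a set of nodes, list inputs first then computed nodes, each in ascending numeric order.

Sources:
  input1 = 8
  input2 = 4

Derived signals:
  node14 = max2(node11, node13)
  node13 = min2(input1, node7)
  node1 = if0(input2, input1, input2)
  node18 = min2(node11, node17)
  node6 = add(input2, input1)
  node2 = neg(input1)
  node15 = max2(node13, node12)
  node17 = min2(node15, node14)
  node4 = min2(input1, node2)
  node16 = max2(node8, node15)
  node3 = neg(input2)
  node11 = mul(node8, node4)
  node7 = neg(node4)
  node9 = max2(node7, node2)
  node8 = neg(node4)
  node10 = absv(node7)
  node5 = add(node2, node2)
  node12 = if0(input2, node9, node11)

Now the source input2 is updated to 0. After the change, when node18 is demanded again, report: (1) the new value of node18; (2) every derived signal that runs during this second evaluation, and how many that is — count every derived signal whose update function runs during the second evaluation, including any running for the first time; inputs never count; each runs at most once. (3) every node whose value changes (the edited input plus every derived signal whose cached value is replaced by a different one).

New value of node18: -64.
Derived signals that run: node9, node12, node15 — 3 in total.
Values that change: input2, node12.
Key observation: a condition flipped, so demand reaches new nodes — node9 runs for the first time.

First evaluation (everything demanded from the output):
  node2 = neg(8) = -8
  node4 = min2(8, -8) = -8
  node7 = neg(-8) = 8
  node8 = neg(-8) = 8
  node11 = mul(8, -8) = -64
  node12 = if0(input2=4 -> else branch node11) = -64
  node13 = min2(8, 8) = 8
  node14 = max2(-64, 8) = 8
  node15 = max2(8, -64) = 8
  node17 = min2(8, 8) = 8
  node18 = min2(-64, 8) = -64

Propagation after the edit:
  node9: demanded for the first time — runs, produces 8.
  node12: runs — input2 4->0; result 8.
  node15: runs — node12 -64->8; result 8 (same value as before).
  node17: checked — values it read are unchanged (node15 unchanged, node14 unchanged); reused cached 8 without running.
  node18: checked — values it read are unchanged (node11 unchanged, node17 unchanged); reused cached -64 without running.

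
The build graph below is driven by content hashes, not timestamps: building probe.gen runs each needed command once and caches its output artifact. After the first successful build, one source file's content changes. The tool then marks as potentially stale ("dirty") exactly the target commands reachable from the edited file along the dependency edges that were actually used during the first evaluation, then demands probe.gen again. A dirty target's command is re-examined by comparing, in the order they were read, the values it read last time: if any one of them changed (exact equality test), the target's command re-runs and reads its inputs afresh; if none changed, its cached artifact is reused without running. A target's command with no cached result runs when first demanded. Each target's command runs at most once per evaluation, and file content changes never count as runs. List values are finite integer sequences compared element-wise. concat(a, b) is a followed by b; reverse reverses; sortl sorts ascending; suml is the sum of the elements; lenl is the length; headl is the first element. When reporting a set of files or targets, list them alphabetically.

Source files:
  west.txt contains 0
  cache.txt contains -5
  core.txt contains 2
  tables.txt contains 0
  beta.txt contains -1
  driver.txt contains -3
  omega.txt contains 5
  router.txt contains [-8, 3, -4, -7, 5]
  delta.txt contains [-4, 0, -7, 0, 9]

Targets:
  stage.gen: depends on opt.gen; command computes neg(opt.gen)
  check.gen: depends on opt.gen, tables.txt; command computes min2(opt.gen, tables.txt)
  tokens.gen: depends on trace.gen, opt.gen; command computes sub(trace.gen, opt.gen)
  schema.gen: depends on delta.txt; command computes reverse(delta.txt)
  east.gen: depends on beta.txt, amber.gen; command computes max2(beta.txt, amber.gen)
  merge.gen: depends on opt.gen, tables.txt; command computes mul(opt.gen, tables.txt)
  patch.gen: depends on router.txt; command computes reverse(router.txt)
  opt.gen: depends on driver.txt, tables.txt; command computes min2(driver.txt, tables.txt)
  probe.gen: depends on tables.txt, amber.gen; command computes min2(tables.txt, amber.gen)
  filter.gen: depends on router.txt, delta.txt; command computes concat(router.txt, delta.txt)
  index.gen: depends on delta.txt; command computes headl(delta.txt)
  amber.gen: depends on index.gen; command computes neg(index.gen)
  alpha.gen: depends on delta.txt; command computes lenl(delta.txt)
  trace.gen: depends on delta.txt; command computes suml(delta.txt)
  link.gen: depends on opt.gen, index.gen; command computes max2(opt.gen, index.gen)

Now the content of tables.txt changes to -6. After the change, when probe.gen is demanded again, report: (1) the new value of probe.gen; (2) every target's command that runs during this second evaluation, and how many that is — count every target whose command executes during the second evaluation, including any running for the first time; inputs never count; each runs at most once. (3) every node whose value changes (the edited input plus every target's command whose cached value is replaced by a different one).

probe.gen now evaluates to -6.
Run set: probe.gen (1 run).
Changed values: probe.gen, tables.txt.

Initial pass — values computed on the first demand:
  index.gen = headl([-4, 0, -7, 0, 9]) = -4
  amber.gen = neg(-4) = 4
  probe.gen = min2(0, 4) = 0

Second demand — change propagation:
  probe.gen: re-runs because tables.txt 0->-6; new result -6.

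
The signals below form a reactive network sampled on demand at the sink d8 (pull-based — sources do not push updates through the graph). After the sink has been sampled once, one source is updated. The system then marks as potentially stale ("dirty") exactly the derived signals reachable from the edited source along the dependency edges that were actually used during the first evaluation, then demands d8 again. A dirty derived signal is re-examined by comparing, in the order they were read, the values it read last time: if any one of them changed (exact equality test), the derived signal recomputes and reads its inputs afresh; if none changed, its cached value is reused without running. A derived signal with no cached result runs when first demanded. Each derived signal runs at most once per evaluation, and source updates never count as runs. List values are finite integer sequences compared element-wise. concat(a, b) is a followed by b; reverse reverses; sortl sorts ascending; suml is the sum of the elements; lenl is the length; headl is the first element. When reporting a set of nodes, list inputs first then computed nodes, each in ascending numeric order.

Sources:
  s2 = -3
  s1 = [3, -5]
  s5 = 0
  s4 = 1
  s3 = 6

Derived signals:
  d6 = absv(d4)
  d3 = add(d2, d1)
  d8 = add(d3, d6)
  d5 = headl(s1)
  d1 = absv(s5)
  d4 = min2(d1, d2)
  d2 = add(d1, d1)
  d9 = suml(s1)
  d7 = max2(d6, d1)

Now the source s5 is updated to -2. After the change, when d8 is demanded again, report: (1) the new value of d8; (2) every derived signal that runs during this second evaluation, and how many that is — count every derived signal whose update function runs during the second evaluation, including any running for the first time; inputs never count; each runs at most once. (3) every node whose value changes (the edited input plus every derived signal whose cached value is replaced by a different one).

Initial pass — values computed on the first demand:
  d1 = absv(0) = 0
  d2 = add(0, 0) = 0
  d3 = add(0, 0) = 0
  d4 = min2(0, 0) = 0
  d6 = absv(0) = 0
  d8 = add(0, 0) = 0

Second demand — change propagation:
  d1: re-runs because s5 0->-2; new result 2.
  d2: re-runs because d1 0->2; d1 0->2; new result 4.
  d3: re-runs because d2 0->4; d1 0->2; new result 6.
  d4: re-runs because d1 0->2; d2 0->4; new result 2.
  d6: re-runs because d4 0->2; new result 2.
  d8: re-runs because d3 0->6; d6 0->2; new result 8.

d8 now evaluates to 8.
Run set: d1, d2, d3, d4, d6, d8 (6 run).
Changed values: s5, d1, d2, d3, d4, d6, d8.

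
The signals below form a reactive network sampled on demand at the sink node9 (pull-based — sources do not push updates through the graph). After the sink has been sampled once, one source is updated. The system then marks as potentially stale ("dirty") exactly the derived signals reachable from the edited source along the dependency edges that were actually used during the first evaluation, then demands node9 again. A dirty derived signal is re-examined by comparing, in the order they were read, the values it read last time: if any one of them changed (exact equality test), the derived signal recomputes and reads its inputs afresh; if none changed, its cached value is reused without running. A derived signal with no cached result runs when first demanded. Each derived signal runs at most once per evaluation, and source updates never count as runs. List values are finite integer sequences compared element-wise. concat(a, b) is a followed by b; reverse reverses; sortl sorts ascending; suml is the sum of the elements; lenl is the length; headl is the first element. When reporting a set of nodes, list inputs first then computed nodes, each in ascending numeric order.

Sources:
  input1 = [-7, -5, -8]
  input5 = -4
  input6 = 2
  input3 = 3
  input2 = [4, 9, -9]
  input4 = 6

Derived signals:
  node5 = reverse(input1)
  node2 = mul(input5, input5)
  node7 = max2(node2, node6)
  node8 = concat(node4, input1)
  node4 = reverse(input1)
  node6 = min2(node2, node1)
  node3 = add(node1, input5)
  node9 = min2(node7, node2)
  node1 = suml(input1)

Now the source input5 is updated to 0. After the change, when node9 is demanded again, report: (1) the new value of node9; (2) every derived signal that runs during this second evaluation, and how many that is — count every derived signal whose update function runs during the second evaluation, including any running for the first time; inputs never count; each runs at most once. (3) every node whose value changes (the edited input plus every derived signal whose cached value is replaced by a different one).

Initial pass — values computed on the first demand:
  node1 = suml([-7, -5, -8]) = -20
  node2 = mul(-4, -4) = 16
  node6 = min2(16, -20) = -20
  node7 = max2(16, -20) = 16
  node9 = min2(16, 16) = 16

Second demand — change propagation:
  node2: re-runs because input5 -4->0; input5 -4->0; new result 0.
  node6: re-runs because node2 16->0; new result -20 (unchanged).
  node7: re-runs because node2 16->0; new result 0.
  node9: re-runs because node7 16->0; node2 16->0; new result 0.

node9 now evaluates to 0.
Run set: node2, node6, node7, node9 (4 run).
Changed values: input5, node2, node7, node9.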